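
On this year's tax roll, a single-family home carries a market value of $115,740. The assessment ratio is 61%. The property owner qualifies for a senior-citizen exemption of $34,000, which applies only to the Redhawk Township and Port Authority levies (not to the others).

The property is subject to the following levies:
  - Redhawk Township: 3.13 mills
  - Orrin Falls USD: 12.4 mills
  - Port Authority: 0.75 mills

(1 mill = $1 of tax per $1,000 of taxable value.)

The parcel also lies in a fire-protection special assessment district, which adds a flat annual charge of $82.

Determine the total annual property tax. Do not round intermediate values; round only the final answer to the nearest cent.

Assessed value = $115,740 × 0.61 = $70,601.4
Redhawk Township: ($70,601.4 − $34,000) × 0.00313 = $36,601.4 × 0.00313 = $114.562382
Orrin Falls USD: $70,601.4 × 0.0124 = $875.45736
Port Authority: ($70,601.4 − $34,000) × 0.00075 = $36,601.4 × 0.00075 = $27.45105
Levies subtotal = $1,017.470792
Total = $1,017.470792 + $82 = $1,099.470792

$1,099.47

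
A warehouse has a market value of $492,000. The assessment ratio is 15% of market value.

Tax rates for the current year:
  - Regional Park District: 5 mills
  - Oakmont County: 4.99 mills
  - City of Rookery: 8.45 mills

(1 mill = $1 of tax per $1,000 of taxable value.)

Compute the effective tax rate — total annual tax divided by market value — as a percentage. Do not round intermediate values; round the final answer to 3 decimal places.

0.277%

Assessed value = $492,000 × 0.15 = $73,800
Regional Park District: $73,800 × 0.005 = $369
Oakmont County: $73,800 × 0.00499 = $368.262
City of Rookery: $73,800 × 0.00845 = $623.61
Total tax = $1,360.872
Effective rate = $1,360.872 ÷ $492,000 = 0.277% of market value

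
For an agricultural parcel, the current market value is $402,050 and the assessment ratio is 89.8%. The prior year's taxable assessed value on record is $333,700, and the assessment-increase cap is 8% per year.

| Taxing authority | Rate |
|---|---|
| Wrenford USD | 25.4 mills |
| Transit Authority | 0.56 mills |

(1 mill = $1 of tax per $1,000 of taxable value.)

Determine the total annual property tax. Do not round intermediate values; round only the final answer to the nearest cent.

Uncapped assessed value = $402,050 × 0.898 = $361,040.9
Cap limit = $333,700 × 1.08 = $360,396
Taxable assessed value = min($361,040.9, $360,396) = $360,396 (cap binds)
Wrenford USD: $360,396 × 0.0254 = $9,154.0584
Transit Authority: $360,396 × 0.00056 = $201.82176
Total = $9,355.88016

$9,355.88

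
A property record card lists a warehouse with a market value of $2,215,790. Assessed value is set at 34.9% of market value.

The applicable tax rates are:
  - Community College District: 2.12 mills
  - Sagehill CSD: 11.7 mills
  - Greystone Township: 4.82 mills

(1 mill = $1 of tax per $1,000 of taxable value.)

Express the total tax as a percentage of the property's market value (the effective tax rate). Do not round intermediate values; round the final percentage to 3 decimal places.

Assessed value = $2,215,790 × 0.349 = $773,310.71
Community College District: $773,310.71 × 0.00212 = $1,639.4187052
Sagehill CSD: $773,310.71 × 0.0117 = $9,047.735307
Greystone Township: $773,310.71 × 0.00482 = $3,727.3576222
Total tax = $14,414.5116344
Effective rate = $14,414.5116344 ÷ $2,215,790 = 0.651% of market value

0.651%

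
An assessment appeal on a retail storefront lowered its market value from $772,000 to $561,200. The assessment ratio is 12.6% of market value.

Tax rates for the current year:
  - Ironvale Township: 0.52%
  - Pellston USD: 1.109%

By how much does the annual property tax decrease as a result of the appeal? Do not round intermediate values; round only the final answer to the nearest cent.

$432.68

Old assessed value = $772,000 × 0.126 = $97,272
New assessed value = $561,200 × 0.126 = $70,711.2
Combined rate = 0.0052 + 0.01109 = 0.01629
Old tax = $97,272 × 0.01629 = $1,584.56088
New tax = $70,711.2 × 0.01629 = $1,151.885448
Reduction = $1,584.56088 − $1,151.885448 = $432.675432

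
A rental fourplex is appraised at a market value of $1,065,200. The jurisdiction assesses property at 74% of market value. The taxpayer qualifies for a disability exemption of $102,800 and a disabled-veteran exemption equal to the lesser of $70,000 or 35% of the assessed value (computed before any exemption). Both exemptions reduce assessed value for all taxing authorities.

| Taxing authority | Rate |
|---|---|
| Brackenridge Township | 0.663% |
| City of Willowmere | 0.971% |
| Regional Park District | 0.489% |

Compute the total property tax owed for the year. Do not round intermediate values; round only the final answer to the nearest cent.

$13,065.96

Assessed value = $1,065,200 × 0.74 = $788,248
Disabled-veteran exemption = min($70,000, 35% × $788,248) = min($70,000, $275,886.8) = $70,000 (dollar cap binds)
Taxable value = $788,248 − $102,800 − $70,000 = $615,448
Brackenridge Township: $615,448 × 0.00663 = $4,080.42024
City of Willowmere: $615,448 × 0.00971 = $5,976.00008
Regional Park District: $615,448 × 0.00489 = $3,009.54072
Total = $13,065.96104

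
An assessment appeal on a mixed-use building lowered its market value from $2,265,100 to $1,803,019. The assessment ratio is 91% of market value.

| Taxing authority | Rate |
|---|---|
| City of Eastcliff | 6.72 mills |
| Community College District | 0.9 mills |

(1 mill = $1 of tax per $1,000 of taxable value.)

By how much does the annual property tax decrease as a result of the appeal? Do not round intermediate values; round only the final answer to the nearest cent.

$3,204.16

Old assessed value = $2,265,100 × 0.91 = $2,061,241
New assessed value = $1,803,019 × 0.91 = $1,640,747.29
Combined rate = 0.00672 + 0.0009 = 0.00762
Old tax = $2,061,241 × 0.00762 = $15,706.65642
New tax = $1,640,747.29 × 0.00762 = $12,502.4943498
Reduction = $15,706.65642 − $12,502.4943498 = $3,204.1620702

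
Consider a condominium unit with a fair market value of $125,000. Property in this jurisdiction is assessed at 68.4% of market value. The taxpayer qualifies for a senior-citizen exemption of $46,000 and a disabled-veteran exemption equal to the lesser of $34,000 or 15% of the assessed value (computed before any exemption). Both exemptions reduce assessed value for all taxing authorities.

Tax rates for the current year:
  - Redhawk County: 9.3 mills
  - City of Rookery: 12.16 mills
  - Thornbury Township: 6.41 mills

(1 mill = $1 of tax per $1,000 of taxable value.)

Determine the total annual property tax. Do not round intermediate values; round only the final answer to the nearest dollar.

$743

Assessed value = $125,000 × 0.684 = $85,500
Disabled-veteran exemption = min($34,000, 15% × $85,500) = min($34,000, $12,825) = $12,825 (percentage binds)
Taxable value = $85,500 − $46,000 − $12,825 = $26,675
Redhawk County: $26,675 × 0.0093 = $248.0775
City of Rookery: $26,675 × 0.01216 = $324.368
Thornbury Township: $26,675 × 0.00641 = $170.98675
Total = $743.43225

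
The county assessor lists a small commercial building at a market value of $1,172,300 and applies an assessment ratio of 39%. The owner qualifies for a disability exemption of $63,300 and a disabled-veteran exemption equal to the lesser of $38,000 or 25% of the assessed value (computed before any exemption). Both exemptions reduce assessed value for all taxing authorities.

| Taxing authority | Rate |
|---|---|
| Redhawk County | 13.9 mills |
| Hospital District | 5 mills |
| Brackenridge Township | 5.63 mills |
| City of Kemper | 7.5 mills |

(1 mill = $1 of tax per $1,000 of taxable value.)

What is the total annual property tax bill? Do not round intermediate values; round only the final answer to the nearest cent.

$11,399.38

Assessed value = $1,172,300 × 0.39 = $457,197
Disabled-veteran exemption = min($38,000, 25% × $457,197) = min($38,000, $114,299.25) = $38,000 (dollar cap binds)
Taxable value = $457,197 − $63,300 − $38,000 = $355,897
Redhawk County: $355,897 × 0.0139 = $4,946.9683
Hospital District: $355,897 × 0.005 = $1,779.485
Brackenridge Township: $355,897 × 0.00563 = $2,003.70011
City of Kemper: $355,897 × 0.0075 = $2,669.2275
Total = $11,399.38091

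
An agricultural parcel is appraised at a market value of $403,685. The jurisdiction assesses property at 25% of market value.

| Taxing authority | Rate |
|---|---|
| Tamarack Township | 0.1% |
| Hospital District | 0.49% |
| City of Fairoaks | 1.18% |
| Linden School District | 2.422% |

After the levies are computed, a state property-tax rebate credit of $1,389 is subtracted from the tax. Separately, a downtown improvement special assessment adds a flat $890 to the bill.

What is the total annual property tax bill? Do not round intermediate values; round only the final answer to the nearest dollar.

Assessed value = $403,685 × 0.25 = $100,921.25
Tamarack Township: $100,921.25 × 0.001 = $100.92125
Hospital District: $100,921.25 × 0.0049 = $494.514125
City of Fairoaks: $100,921.25 × 0.0118 = $1,190.87075
Linden School District: $100,921.25 × 0.02422 = $2,444.312675
Levies subtotal = $4,230.6188
After credit = $4,230.6188 − $1,389 = $2,841.6188
Total = $2,841.6188 + $890 = $3,731.6188

$3,732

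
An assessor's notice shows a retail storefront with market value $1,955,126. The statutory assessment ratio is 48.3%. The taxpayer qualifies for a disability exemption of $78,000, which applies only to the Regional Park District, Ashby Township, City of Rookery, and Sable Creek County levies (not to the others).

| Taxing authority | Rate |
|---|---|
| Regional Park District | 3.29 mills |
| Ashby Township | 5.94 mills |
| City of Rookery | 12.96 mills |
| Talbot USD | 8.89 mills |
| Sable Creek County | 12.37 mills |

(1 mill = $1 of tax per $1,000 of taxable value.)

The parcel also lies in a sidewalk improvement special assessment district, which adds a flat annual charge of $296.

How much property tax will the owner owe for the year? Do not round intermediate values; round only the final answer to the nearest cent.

Assessed value = $1,955,126 × 0.483 = $944,325.858
Regional Park District: ($944,325.858 − $78,000) × 0.00329 = $866,325.858 × 0.00329 = $2,850.21207282
Ashby Township: ($944,325.858 − $78,000) × 0.00594 = $866,325.858 × 0.00594 = $5,145.97559652
City of Rookery: ($944,325.858 − $78,000) × 0.01296 = $866,325.858 × 0.01296 = $11,227.58311968
Talbot USD: $944,325.858 × 0.00889 = $8,395.05687762
Sable Creek County: ($944,325.858 − $78,000) × 0.01237 = $866,325.858 × 0.01237 = $10,716.45086346
Levies subtotal = $38,335.2785301
Total = $38,335.2785301 + $296 = $38,631.2785301

$38,631.28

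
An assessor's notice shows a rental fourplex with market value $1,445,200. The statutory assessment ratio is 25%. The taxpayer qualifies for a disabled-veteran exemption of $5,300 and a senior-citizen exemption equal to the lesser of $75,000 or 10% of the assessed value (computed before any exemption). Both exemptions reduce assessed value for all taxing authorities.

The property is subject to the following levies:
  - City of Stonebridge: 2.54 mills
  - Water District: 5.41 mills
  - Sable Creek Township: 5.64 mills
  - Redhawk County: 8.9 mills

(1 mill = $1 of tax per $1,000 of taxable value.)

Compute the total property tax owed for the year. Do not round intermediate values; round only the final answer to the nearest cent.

Assessed value = $1,445,200 × 0.25 = $361,300
Senior-citizen exemption = min($75,000, 10% × $361,300) = min($75,000, $36,130) = $36,130 (percentage binds)
Taxable value = $361,300 − $5,300 − $36,130 = $319,870
City of Stonebridge: $319,870 × 0.00254 = $812.4698
Water District: $319,870 × 0.00541 = $1,730.4967
Sable Creek Township: $319,870 × 0.00564 = $1,804.0668
Redhawk County: $319,870 × 0.0089 = $2,846.843
Total = $7,193.8763

$7,193.88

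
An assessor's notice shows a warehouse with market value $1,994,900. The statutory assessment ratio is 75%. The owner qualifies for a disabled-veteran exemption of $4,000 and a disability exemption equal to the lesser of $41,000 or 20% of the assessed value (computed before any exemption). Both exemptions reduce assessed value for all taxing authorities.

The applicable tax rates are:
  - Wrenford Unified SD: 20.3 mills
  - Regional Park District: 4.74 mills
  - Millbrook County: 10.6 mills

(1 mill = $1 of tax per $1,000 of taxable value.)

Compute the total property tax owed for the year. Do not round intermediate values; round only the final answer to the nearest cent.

Assessed value = $1,994,900 × 0.75 = $1,496,175
Disability exemption = min($41,000, 20% × $1,496,175) = min($41,000, $299,235) = $41,000 (dollar cap binds)
Taxable value = $1,496,175 − $4,000 − $41,000 = $1,451,175
Wrenford Unified SD: $1,451,175 × 0.0203 = $29,458.8525
Regional Park District: $1,451,175 × 0.00474 = $6,878.5695
Millbrook County: $1,451,175 × 0.0106 = $15,382.455
Total = $51,719.877

$51,719.88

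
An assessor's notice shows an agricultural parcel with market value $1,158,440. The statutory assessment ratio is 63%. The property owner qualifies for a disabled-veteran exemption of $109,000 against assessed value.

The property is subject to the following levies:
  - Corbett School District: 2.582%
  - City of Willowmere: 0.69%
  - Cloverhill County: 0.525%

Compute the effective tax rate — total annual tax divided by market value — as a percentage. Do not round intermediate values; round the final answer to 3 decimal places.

Assessed value = $1,158,440 × 0.63 = $729,817.2
Taxable value = $729,817.2 − $109,000 = $620,817.2
Corbett School District: $620,817.2 × 0.02582 = $16,029.500104
City of Willowmere: $620,817.2 × 0.0069 = $4,283.63868
Cloverhill County: $620,817.2 × 0.00525 = $3,259.2903
Total tax = $23,572.429084
Effective rate = $23,572.429084 ÷ $1,158,440 = 2.035% of market value

2.035%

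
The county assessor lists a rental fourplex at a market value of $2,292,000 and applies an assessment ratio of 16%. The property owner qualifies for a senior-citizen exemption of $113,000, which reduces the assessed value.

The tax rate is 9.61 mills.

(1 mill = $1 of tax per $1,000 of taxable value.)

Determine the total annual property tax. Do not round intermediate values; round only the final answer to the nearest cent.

$2,438.25

Assessed value = $2,292,000 × 0.16 = $366,720
Taxable value = $366,720 − $113,000 = $253,720
Tax = $253,720 × 0.00961 = $2,438.2492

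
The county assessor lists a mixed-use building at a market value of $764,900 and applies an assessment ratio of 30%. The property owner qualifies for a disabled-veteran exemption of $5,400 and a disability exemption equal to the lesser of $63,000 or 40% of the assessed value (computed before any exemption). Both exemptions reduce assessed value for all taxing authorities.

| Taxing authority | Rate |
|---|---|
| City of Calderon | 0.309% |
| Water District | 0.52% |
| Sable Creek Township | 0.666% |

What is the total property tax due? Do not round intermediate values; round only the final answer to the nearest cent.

Assessed value = $764,900 × 0.3 = $229,470
Disability exemption = min($63,000, 40% × $229,470) = min($63,000, $91,788) = $63,000 (dollar cap binds)
Taxable value = $229,470 − $5,400 − $63,000 = $161,070
City of Calderon: $161,070 × 0.00309 = $497.7063
Water District: $161,070 × 0.0052 = $837.564
Sable Creek Township: $161,070 × 0.00666 = $1,072.7262
Total = $2,407.9965

$2,408.00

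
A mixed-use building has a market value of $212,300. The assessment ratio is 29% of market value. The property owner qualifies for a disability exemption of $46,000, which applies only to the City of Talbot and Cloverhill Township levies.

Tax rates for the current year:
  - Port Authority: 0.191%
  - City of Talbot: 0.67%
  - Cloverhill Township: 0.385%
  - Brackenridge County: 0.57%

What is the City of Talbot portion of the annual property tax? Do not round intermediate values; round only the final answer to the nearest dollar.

$104

Assessed value = $212,300 × 0.29 = $61,567
City of Talbot taxable value = $61,567 − $46,000 = $15,567
City of Talbot levy = $15,567 × 0.0067 = $104.2989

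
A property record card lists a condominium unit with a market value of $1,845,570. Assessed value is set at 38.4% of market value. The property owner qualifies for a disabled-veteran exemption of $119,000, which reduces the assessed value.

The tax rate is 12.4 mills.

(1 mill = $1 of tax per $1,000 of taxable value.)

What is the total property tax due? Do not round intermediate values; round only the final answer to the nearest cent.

Assessed value = $1,845,570 × 0.384 = $708,698.88
Taxable value = $708,698.88 − $119,000 = $589,698.88
Tax = $589,698.88 × 0.0124 = $7,312.266112

$7,312.27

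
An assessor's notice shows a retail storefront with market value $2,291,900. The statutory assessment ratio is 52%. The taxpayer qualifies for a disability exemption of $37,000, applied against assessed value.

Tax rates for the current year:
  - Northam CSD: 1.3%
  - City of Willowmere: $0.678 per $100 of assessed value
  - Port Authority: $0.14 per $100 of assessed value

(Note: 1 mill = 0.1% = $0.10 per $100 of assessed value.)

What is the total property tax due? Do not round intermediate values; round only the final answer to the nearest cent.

Assessed value = $2,291,900 × 0.52 = $1,191,788
Taxable value = $1,191,788 − $37,000 = $1,154,788
Northam CSD: $1,154,788 × 0.013 = $15,012.244
City of Willowmere: $1,154,788 × 0.00678 = $7,829.46264
Port Authority: $1,154,788 × 0.0014 = $1,616.7032
Total = $24,458.40984

$24,458.41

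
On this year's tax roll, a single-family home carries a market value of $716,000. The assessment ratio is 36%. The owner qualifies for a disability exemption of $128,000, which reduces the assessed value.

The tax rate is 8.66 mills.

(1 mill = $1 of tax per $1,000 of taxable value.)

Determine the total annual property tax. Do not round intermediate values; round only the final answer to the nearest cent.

$1,123.72

Assessed value = $716,000 × 0.36 = $257,760
Taxable value = $257,760 − $128,000 = $129,760
Tax = $129,760 × 0.00866 = $1,123.7216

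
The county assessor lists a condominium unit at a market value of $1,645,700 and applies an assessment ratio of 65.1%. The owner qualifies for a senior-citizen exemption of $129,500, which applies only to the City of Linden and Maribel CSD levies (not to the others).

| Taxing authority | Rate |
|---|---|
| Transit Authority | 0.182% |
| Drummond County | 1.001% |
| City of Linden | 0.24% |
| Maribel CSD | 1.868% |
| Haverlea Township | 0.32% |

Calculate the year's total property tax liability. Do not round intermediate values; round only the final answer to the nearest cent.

$35,956.61

Assessed value = $1,645,700 × 0.651 = $1,071,350.7
Transit Authority: $1,071,350.7 × 0.00182 = $1,949.858274
Drummond County: $1,071,350.7 × 0.01001 = $10,724.220507
City of Linden: ($1,071,350.7 − $129,500) × 0.0024 = $941,850.7 × 0.0024 = $2,260.44168
Maribel CSD: ($1,071,350.7 − $129,500) × 0.01868 = $941,850.7 × 0.01868 = $17,593.771076
Haverlea Township: $1,071,350.7 × 0.0032 = $3,428.32224
Total = $35,956.613777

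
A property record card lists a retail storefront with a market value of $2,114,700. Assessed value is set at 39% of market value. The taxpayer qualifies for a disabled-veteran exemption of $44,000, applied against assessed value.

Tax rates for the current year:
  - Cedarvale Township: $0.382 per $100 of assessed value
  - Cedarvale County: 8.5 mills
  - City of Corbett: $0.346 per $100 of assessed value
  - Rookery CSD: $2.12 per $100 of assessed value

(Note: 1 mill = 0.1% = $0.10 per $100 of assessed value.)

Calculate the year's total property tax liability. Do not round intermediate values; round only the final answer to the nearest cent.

$28,871.51

Assessed value = $2,114,700 × 0.39 = $824,733
Taxable value = $824,733 − $44,000 = $780,733
Cedarvale Township: $780,733 × 0.00382 = $2,982.40006
Cedarvale County: $780,733 × 0.0085 = $6,636.2305
City of Corbett: $780,733 × 0.00346 = $2,701.33618
Rookery CSD: $780,733 × 0.0212 = $16,551.5396
Total = $28,871.50634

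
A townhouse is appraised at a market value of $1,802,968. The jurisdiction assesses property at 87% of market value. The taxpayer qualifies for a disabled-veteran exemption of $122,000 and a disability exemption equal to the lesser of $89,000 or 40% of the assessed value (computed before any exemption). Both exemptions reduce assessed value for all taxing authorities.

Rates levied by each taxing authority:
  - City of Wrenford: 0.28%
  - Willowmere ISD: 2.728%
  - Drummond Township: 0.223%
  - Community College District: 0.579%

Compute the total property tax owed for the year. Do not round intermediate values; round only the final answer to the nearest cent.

Assessed value = $1,802,968 × 0.87 = $1,568,582.16
Disability exemption = min($89,000, 40% × $1,568,582.16) = min($89,000, $627,432.864) = $89,000 (dollar cap binds)
Taxable value = $1,568,582.16 − $122,000 − $89,000 = $1,357,582.16
City of Wrenford: $1,357,582.16 × 0.0028 = $3,801.230048
Willowmere ISD: $1,357,582.16 × 0.02728 = $37,034.8413248
Drummond Township: $1,357,582.16 × 0.00223 = $3,027.4082168
Community College District: $1,357,582.16 × 0.00579 = $7,860.4007064
Total = $51,723.880296

$51,723.88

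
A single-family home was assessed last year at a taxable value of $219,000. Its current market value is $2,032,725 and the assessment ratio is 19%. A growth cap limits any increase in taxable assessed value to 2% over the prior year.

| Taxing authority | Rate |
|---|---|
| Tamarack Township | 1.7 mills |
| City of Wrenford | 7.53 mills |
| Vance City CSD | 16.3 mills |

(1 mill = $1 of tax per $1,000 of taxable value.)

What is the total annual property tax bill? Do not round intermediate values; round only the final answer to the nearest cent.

$5,702.89

Uncapped assessed value = $2,032,725 × 0.19 = $386,217.75
Cap limit = $219,000 × 1.02 = $223,380
Taxable assessed value = min($386,217.75, $223,380) = $223,380 (cap binds)
Tamarack Township: $223,380 × 0.0017 = $379.746
City of Wrenford: $223,380 × 0.00753 = $1,682.0514
Vance City CSD: $223,380 × 0.0163 = $3,641.094
Total = $5,702.8914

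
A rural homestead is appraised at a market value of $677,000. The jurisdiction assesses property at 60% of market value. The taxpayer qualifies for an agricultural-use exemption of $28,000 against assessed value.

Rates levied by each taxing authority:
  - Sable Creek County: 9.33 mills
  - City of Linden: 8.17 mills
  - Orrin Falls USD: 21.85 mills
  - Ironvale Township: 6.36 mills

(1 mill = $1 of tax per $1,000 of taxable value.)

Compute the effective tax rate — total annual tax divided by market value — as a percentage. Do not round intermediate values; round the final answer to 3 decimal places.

2.554%

Assessed value = $677,000 × 0.6 = $406,200
Taxable value = $406,200 − $28,000 = $378,200
Sable Creek County: $378,200 × 0.00933 = $3,528.606
City of Linden: $378,200 × 0.00817 = $3,089.894
Orrin Falls USD: $378,200 × 0.02185 = $8,263.67
Ironvale Township: $378,200 × 0.00636 = $2,405.352
Total tax = $17,287.522
Effective rate = $17,287.522 ÷ $677,000 = 2.554% of market value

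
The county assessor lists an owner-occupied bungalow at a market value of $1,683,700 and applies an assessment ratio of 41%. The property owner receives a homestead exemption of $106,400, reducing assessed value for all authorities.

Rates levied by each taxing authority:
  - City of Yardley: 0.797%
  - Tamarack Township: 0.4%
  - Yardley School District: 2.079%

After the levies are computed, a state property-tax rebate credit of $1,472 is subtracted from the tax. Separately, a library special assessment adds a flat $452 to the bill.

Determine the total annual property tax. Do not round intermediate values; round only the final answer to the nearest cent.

Assessed value = $1,683,700 × 0.41 = $690,317
Taxable value = $690,317 − $106,400 = $583,917
City of Yardley: $583,917 × 0.00797 = $4,653.81849
Tamarack Township: $583,917 × 0.004 = $2,335.668
Yardley School District: $583,917 × 0.02079 = $12,139.63443
Levies subtotal = $19,129.12092
After credit = $19,129.12092 − $1,472 = $17,657.12092
Total = $17,657.12092 + $452 = $18,109.12092

$18,109.12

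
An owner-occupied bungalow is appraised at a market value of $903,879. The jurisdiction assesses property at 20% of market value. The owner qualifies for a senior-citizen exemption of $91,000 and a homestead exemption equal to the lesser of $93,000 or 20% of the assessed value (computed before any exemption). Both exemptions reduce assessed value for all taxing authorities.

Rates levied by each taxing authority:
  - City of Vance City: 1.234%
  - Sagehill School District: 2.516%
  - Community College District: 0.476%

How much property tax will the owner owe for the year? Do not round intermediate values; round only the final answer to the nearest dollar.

Assessed value = $903,879 × 0.2 = $180,775.8
Homestead exemption = min($93,000, 20% × $180,775.8) = min($93,000, $36,155.16) = $36,155.16 (percentage binds)
Taxable value = $180,775.8 − $91,000 − $36,155.16 = $53,620.64
City of Vance City: $53,620.64 × 0.01234 = $661.6786976
Sagehill School District: $53,620.64 × 0.02516 = $1,349.0953024
Community College District: $53,620.64 × 0.00476 = $255.2342464
Total = $2,266.0082464

$2,266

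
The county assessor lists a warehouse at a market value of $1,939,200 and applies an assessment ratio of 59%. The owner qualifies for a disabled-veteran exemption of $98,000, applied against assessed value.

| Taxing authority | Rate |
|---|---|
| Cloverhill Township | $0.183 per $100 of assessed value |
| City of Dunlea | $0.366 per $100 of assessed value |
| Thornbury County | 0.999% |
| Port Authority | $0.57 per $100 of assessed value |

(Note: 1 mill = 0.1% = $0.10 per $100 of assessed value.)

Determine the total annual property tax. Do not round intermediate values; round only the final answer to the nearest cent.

$22,156.99

Assessed value = $1,939,200 × 0.59 = $1,144,128
Taxable value = $1,144,128 − $98,000 = $1,046,128
Cloverhill Township: $1,046,128 × 0.00183 = $1,914.41424
City of Dunlea: $1,046,128 × 0.00366 = $3,828.82848
Thornbury County: $1,046,128 × 0.00999 = $10,450.81872
Port Authority: $1,046,128 × 0.0057 = $5,962.9296
Total = $22,156.99104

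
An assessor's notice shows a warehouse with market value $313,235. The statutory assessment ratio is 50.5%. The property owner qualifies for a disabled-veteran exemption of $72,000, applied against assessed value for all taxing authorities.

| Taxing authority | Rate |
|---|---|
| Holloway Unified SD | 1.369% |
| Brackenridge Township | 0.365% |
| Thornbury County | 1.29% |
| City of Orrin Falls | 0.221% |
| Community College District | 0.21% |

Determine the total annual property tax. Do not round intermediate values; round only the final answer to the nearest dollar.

$2,978

Assessed value = $313,235 × 0.505 = $158,183.675
Taxable value = $158,183.675 − $72,000 = $86,183.675
Holloway Unified SD: $86,183.675 × 0.01369 = $1,179.85451075
Brackenridge Township: $86,183.675 × 0.00365 = $314.57041375
Thornbury County: $86,183.675 × 0.0129 = $1,111.7694075
City of Orrin Falls: $86,183.675 × 0.00221 = $190.46592175
Community College District: $86,183.675 × 0.0021 = $180.9857175
Total = $1,179.85451075 + $314.57041375 + $1,111.7694075 + $190.46592175 + $180.9857175 = $2,977.64597125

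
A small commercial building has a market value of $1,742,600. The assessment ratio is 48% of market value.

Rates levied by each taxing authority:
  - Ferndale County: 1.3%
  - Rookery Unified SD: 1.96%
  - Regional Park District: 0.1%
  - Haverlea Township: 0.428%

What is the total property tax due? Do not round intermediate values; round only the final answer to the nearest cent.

$31,684.65

Assessed value = $1,742,600 × 0.48 = $836,448
Ferndale County: $836,448 × 0.013 = $10,873.824
Rookery Unified SD: $836,448 × 0.0196 = $16,394.3808
Regional Park District: $836,448 × 0.001 = $836.448
Haverlea Township: $836,448 × 0.00428 = $3,579.99744
Total = $10,873.824 + $16,394.3808 + $836.448 + $3,579.99744 = $31,684.65024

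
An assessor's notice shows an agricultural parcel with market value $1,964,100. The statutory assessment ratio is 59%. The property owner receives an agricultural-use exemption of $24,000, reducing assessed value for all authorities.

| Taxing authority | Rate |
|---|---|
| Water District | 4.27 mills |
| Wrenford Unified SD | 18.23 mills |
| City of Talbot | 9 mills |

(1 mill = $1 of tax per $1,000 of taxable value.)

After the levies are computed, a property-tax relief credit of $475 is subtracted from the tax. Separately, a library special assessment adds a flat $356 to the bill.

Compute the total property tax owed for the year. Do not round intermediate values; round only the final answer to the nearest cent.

Assessed value = $1,964,100 × 0.59 = $1,158,819
Taxable value = $1,158,819 − $24,000 = $1,134,819
Water District: $1,134,819 × 0.00427 = $4,845.67713
Wrenford Unified SD: $1,134,819 × 0.01823 = $20,687.75037
City of Talbot: $1,134,819 × 0.009 = $10,213.371
Levies subtotal = $35,746.7985
After credit = $35,746.7985 − $475 = $35,271.7985
Total = $35,271.7985 + $356 = $35,627.7985

$35,627.80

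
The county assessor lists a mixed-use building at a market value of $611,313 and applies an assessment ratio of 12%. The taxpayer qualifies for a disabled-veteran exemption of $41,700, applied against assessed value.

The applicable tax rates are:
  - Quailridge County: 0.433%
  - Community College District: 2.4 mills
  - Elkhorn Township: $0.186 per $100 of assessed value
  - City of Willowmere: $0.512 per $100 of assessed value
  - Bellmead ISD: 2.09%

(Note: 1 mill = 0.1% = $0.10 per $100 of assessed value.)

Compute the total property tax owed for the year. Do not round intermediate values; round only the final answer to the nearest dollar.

$1,096

Assessed value = $611,313 × 0.12 = $73,357.56
Taxable value = $73,357.56 − $41,700 = $31,657.56
Quailridge County: $31,657.56 × 0.00433 = $137.0772348
Community College District: $31,657.56 × 0.0024 = $75.978144
Elkhorn Township: $31,657.56 × 0.00186 = $58.8830616
City of Willowmere: $31,657.56 × 0.00512 = $162.0867072
Bellmead ISD: $31,657.56 × 0.0209 = $661.643004
Total = $1,095.6681516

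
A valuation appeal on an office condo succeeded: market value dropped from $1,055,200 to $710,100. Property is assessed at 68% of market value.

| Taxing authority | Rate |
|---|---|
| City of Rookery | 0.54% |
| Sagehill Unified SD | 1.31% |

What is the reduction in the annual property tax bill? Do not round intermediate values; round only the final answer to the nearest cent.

$4,341.36

Old assessed value = $1,055,200 × 0.68 = $717,536
New assessed value = $710,100 × 0.68 = $482,868
Combined rate = 0.0054 + 0.0131 = 0.0185
Old tax = $717,536 × 0.0185 = $13,274.416
New tax = $482,868 × 0.0185 = $8,933.058
Reduction = $13,274.416 − $8,933.058 = $4,341.358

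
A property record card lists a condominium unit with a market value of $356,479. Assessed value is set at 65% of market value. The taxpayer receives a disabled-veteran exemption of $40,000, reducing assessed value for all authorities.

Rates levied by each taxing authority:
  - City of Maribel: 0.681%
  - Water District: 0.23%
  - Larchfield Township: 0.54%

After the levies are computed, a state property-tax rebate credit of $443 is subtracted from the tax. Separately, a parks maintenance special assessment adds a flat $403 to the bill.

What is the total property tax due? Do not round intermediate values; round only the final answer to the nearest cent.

$2,741.73

Assessed value = $356,479 × 0.65 = $231,711.35
Taxable value = $231,711.35 − $40,000 = $191,711.35
City of Maribel: $191,711.35 × 0.00681 = $1,305.5542935
Water District: $191,711.35 × 0.0023 = $440.936105
Larchfield Township: $191,711.35 × 0.0054 = $1,035.24129
Levies subtotal = $2,781.7316885
After credit = $2,781.7316885 − $443 = $2,338.7316885
Total = $2,338.7316885 + $403 = $2,741.7316885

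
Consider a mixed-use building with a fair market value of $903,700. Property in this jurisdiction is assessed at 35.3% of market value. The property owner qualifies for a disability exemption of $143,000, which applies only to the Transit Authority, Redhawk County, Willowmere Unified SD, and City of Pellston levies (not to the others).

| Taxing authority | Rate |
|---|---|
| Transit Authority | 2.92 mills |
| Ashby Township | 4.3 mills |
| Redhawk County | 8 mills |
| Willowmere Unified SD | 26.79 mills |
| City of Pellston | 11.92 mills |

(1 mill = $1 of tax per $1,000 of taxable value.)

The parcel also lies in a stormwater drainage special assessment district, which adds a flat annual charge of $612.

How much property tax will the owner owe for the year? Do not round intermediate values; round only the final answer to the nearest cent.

Assessed value = $903,700 × 0.353 = $319,006.1
Transit Authority: ($319,006.1 − $143,000) × 0.00292 = $176,006.1 × 0.00292 = $513.937812
Ashby Township: $319,006.1 × 0.0043 = $1,371.72623
Redhawk County: ($319,006.1 − $143,000) × 0.008 = $176,006.1 × 0.008 = $1,408.0488
Willowmere Unified SD: ($319,006.1 − $143,000) × 0.02679 = $176,006.1 × 0.02679 = $4,715.203419
City of Pellston: ($319,006.1 − $143,000) × 0.01192 = $176,006.1 × 0.01192 = $2,097.992712
Levies subtotal = $10,106.908973
Total = $10,106.908973 + $612 = $10,718.908973

$10,718.91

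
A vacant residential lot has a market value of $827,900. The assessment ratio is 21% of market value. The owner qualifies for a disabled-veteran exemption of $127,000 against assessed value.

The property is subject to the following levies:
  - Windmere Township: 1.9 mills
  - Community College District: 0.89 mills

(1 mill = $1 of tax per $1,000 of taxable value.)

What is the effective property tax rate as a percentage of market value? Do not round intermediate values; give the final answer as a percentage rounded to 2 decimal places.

Assessed value = $827,900 × 0.21 = $173,859
Taxable value = $173,859 − $127,000 = $46,859
Windmere Township: $46,859 × 0.0019 = $89.0321
Community College District: $46,859 × 0.00089 = $41.70451
Total tax = $130.73661
Effective rate = $130.73661 ÷ $827,900 = 0.02% of market value

0.02%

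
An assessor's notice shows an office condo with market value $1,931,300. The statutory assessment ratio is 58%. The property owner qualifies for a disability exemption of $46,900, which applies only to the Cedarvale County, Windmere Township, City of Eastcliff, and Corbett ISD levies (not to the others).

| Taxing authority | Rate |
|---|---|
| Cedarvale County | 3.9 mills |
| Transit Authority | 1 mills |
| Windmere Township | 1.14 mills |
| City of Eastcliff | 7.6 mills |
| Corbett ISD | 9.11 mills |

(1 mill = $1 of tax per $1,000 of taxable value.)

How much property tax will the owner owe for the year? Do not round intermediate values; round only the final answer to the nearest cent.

$24,463.43

Assessed value = $1,931,300 × 0.58 = $1,120,154
Cedarvale County: ($1,120,154 − $46,900) × 0.0039 = $1,073,254 × 0.0039 = $4,185.6906
Transit Authority: $1,120,154 × 0.001 = $1,120.154
Windmere Township: ($1,120,154 − $46,900) × 0.00114 = $1,073,254 × 0.00114 = $1,223.50956
City of Eastcliff: ($1,120,154 − $46,900) × 0.0076 = $1,073,254 × 0.0076 = $8,156.7304
Corbett ISD: ($1,120,154 − $46,900) × 0.00911 = $1,073,254 × 0.00911 = $9,777.34394
Total = $24,463.4285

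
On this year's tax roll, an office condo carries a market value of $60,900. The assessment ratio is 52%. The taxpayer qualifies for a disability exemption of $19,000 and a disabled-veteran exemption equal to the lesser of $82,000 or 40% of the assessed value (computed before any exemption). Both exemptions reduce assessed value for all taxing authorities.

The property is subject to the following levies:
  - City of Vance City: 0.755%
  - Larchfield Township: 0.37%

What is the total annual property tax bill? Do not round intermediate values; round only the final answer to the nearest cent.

$0.01

Assessed value = $60,900 × 0.52 = $31,668
Disabled-veteran exemption = min($82,000, 40% × $31,668) = min($82,000, $12,667.2) = $12,667.2 (percentage binds)
Taxable value = $31,668 − $19,000 − $12,667.2 = $0.8
City of Vance City: $0.8 × 0.00755 = $0.00604
Larchfield Township: $0.8 × 0.0037 = $0.00296
Total = $0.009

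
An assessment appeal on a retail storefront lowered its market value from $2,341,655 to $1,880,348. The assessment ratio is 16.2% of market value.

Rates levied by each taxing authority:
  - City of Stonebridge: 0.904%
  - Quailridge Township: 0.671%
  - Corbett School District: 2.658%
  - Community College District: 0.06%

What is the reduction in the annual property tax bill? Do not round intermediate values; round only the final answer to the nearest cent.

$3,208.23

Old assessed value = $2,341,655 × 0.162 = $379,348.11
New assessed value = $1,880,348 × 0.162 = $304,616.376
Combined rate = 0.00904 + 0.00671 + 0.02658 + 0.0006 = 0.04293
Old tax = $379,348.11 × 0.04293 = $16,285.4143623
New tax = $304,616.376 × 0.04293 = $13,077.18102168
Reduction = $16,285.4143623 − $13,077.18102168 = $3,208.23334062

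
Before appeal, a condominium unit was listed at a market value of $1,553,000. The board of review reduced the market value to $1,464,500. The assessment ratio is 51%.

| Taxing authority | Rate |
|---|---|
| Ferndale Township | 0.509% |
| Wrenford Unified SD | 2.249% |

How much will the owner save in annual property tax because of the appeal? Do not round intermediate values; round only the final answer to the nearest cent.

Old assessed value = $1,553,000 × 0.51 = $792,030
New assessed value = $1,464,500 × 0.51 = $746,895
Combined rate = 0.00509 + 0.02249 = 0.02758
Old tax = $792,030 × 0.02758 = $21,844.1874
New tax = $746,895 × 0.02758 = $20,599.3641
Reduction = $21,844.1874 − $20,599.3641 = $1,244.8233

$1,244.82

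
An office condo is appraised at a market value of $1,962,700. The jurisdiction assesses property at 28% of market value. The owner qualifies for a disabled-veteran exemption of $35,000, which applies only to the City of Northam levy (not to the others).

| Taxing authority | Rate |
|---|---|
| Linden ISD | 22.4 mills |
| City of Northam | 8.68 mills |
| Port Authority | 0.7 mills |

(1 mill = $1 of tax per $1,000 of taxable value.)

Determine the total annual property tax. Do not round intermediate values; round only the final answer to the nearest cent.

Assessed value = $1,962,700 × 0.28 = $549,556
Linden ISD: $549,556 × 0.0224 = $12,310.0544
City of Northam: ($549,556 − $35,000) × 0.00868 = $514,556 × 0.00868 = $4,466.34608
Port Authority: $549,556 × 0.0007 = $384.6892
Total = $17,161.08968

$17,161.09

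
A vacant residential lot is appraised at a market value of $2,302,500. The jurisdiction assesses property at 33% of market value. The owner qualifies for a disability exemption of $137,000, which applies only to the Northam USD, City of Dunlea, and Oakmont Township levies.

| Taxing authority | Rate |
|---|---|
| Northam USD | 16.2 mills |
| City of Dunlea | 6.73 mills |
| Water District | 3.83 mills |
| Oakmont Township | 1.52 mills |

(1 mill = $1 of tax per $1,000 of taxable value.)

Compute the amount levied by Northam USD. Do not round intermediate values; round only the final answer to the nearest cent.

Assessed value = $2,302,500 × 0.33 = $759,825
Northam USD taxable value = $759,825 − $137,000 = $622,825
Northam USD levy = $622,825 × 0.0162 = $10,089.765

$10,089.77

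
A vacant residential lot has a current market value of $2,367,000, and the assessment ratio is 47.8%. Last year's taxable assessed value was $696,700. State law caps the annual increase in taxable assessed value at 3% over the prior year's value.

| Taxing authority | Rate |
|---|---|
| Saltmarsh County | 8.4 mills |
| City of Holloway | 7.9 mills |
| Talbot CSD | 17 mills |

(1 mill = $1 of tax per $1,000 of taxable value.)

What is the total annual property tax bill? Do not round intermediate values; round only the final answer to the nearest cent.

Uncapped assessed value = $2,367,000 × 0.478 = $1,131,426
Cap limit = $696,700 × 1.03 = $717,601
Taxable assessed value = min($1,131,426, $717,601) = $717,601 (cap binds)
Saltmarsh County: $717,601 × 0.0084 = $6,027.8484
City of Holloway: $717,601 × 0.0079 = $5,669.0479
Talbot CSD: $717,601 × 0.017 = $12,199.217
Total = $23,896.1133

$23,896.11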